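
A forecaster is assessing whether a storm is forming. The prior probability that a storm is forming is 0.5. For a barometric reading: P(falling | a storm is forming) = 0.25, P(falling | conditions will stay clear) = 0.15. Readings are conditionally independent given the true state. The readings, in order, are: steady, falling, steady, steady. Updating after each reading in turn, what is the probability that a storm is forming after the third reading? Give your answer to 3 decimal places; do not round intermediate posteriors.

After 'steady': P(storm) = 0.75·0.5000 / (0.75·0.5000 + 0.85·0.5000) ≈ 0.4688
After 'falling': P(storm) = 0.25·0.4688 / (0.25·0.4688 + 0.15·0.5312) ≈ 0.5952
After 'steady': P(storm) = 0.75·0.5952 / (0.75·0.5952 + 0.85·0.4048) ≈ 0.5648

0.565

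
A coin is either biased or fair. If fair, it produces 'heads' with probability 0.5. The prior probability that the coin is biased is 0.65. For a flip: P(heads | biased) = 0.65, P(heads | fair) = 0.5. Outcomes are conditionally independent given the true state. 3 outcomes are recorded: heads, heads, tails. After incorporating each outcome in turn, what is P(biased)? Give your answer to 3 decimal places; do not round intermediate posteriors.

0.687

After 'heads': P(biased) = 0.65·0.6500 / (0.65·0.6500 + 0.5·0.3500) ≈ 0.7071
After 'heads': P(biased) = 0.65·0.7071 / (0.65·0.7071 + 0.5·0.2929) ≈ 0.7584
After 'tails': P(biased) = 0.35·0.7584 / (0.35·0.7584 + 0.5·0.2416) ≈ 0.6872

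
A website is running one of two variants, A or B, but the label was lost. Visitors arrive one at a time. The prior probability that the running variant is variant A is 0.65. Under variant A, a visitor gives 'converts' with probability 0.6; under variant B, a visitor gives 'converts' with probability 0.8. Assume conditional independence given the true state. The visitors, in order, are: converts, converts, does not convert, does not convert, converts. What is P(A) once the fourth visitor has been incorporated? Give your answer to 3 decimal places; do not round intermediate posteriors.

0.807

After 'converts': P(A) = 0.6·0.6500 / (0.6·0.6500 + 0.8·0.3500) ≈ 0.5821
After 'converts': P(A) = 0.6·0.5821 / (0.6·0.5821 + 0.8·0.4179) ≈ 0.5109
After 'does not convert': P(A) = 0.4·0.5109 / (0.4·0.5109 + 0.2·0.4891) ≈ 0.6763
After 'does not convert': P(A) = 0.4·0.6763 / (0.4·0.6763 + 0.2·0.3237) ≈ 0.8069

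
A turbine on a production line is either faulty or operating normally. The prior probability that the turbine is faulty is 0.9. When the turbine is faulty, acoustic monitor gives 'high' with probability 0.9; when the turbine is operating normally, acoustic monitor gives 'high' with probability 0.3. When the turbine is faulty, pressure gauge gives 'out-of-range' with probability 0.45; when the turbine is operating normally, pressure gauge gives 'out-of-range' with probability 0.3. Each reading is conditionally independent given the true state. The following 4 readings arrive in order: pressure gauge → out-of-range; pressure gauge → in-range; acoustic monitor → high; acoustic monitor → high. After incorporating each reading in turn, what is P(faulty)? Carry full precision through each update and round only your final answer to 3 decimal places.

0.990

After pressure gauge='out-of-range': P(faulty) = 0.45·0.9000 / (0.45·0.9000 + 0.3·0.1000) ≈ 0.9310
After pressure gauge='in-range': P(faulty) = 0.55·0.9310 / (0.55·0.9310 + 0.7·0.0690) ≈ 0.9138
After acoustic monitor='high': P(faulty) = 0.9·0.9138 / (0.9·0.9138 + 0.3·0.0862) ≈ 0.9695
After acoustic monitor='high': P(faulty) = 0.9·0.9695 / (0.9·0.9695 + 0.3·0.0305) ≈ 0.9896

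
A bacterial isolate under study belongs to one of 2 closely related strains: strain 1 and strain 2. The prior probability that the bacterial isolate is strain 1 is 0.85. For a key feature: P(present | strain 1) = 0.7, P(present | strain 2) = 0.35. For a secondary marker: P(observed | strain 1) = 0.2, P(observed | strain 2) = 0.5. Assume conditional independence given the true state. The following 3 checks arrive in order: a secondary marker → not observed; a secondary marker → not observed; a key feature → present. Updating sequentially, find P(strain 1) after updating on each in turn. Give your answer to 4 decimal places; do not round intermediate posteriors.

0.9667

After a secondary marker='not observed': P(strain 1) = 0.8·0.8500 / (0.8·0.8500 + 0.5·0.1500) ≈ 0.9007
After a secondary marker='not observed': P(strain 1) = 0.8·0.9007 / (0.8·0.9007 + 0.5·0.0993) ≈ 0.9355
After a key feature='present': P(strain 1) = 0.7·0.9355 / (0.7·0.9355 + 0.35·0.0645) ≈ 0.9667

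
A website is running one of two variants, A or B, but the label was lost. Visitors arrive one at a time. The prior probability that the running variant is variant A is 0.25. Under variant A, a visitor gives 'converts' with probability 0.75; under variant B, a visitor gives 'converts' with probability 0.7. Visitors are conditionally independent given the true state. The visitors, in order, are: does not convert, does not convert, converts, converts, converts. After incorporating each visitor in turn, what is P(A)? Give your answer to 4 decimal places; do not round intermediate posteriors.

After 'does not convert': P(A) = 0.25·0.2500 / (0.25·0.2500 + 0.3·0.7500) ≈ 0.2174
After 'does not convert': P(A) = 0.25·0.2174 / (0.25·0.2174 + 0.3·0.7826) ≈ 0.1880
After 'converts': P(A) = 0.75·0.1880 / (0.75·0.1880 + 0.7·0.8120) ≈ 0.1987
After 'converts': P(A) = 0.75·0.1987 / (0.75·0.1987 + 0.7·0.8013) ≈ 0.2099
After 'converts': P(A) = 0.75·0.2099 / (0.75·0.2099 + 0.7·0.7901) ≈ 0.2216

0.2216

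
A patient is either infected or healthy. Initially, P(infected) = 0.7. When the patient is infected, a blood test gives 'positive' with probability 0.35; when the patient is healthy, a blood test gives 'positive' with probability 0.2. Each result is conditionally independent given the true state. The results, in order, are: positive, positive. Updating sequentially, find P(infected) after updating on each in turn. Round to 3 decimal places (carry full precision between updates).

Each posterior becomes the prior for the next update.
After 'positive': P(infected) = 0.35·0.7000 / (0.35·0.7000 + 0.2·0.3000) ≈ 0.8033
After 'positive': P(infected) = 0.35·0.8033 / (0.35·0.8033 + 0.2·0.1967) ≈ 0.8772

0.877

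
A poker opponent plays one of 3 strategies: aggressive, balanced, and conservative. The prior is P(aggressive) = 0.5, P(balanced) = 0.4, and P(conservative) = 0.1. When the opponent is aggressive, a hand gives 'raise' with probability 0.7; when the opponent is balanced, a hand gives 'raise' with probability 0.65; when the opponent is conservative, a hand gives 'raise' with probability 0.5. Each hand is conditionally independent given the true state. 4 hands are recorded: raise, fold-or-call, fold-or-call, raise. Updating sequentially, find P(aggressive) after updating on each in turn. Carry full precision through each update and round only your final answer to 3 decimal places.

0.450

Each posterior becomes the prior for the next update.
After 'raise': normaliser = 0.7·0.5000 + 0.65·0.4000 + 0.5·0.1000; P(aggressive) ≈ 0.5303, P(balanced) ≈ 0.3939, P(conservative) ≈ 0.0758
After 'fold-or-call': normaliser = 0.3·0.5303 + 0.35·0.3939 + 0.5·0.0758; P(aggressive) ≈ 0.4751, P(balanced) ≈ 0.4118, P(conservative) ≈ 0.1131
After 'fold-or-call': normaliser = 0.3·0.4751 + 0.35·0.4118 + 0.5·0.1131; P(aggressive) ≈ 0.4153, P(balanced) ≈ 0.4199, P(conservative) ≈ 0.1648
After 'raise': normaliser = 0.7·0.4153 + 0.65·0.4199 + 0.5·0.1648; P(aggressive) ≈ 0.4500, P(balanced) ≈ 0.4225, P(conservative) ≈ 0.1275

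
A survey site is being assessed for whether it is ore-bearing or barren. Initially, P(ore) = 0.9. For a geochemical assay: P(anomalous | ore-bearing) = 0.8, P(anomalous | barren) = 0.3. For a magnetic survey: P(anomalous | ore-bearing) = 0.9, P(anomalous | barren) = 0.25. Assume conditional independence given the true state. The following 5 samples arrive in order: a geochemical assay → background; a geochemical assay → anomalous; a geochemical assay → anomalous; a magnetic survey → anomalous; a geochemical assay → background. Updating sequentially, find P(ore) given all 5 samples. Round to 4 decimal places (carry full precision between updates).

0.9495

After a geochemical assay='background': P(ore) = 0.2·0.9000 / (0.2·0.9000 + 0.7·0.1000) ≈ 0.7200
After a geochemical assay='anomalous': P(ore) = 0.8·0.7200 / (0.8·0.7200 + 0.3·0.2800) ≈ 0.8727
After a geochemical assay='anomalous': P(ore) = 0.8·0.8727 / (0.8·0.8727 + 0.3·0.1273) ≈ 0.9481
After a magnetic survey='anomalous': P(ore) = 0.9·0.9481 / (0.9·0.9481 + 0.25·0.0519) ≈ 0.9850
After a geochemical assay='background': P(ore) = 0.2·0.9850 / (0.2·0.9850 + 0.7·0.0150) ≈ 0.9495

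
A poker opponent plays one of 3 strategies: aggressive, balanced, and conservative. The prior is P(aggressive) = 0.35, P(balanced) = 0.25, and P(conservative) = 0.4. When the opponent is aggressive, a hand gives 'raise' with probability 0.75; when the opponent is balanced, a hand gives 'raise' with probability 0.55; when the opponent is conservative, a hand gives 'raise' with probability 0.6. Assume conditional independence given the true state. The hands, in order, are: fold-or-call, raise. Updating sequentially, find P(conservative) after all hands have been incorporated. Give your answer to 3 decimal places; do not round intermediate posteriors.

After 'fold-or-call': normaliser = 0.25·0.3500 + 0.45·0.2500 + 0.4·0.4000; P(aggressive) ≈ 0.2431, P(balanced) ≈ 0.3125, P(conservative) ≈ 0.4444
After 'raise': normaliser = 0.75·0.2431 + 0.55·0.3125 + 0.6·0.4444; P(aggressive) ≈ 0.2936, P(balanced) ≈ 0.2768, P(conservative) ≈ 0.4295

0.430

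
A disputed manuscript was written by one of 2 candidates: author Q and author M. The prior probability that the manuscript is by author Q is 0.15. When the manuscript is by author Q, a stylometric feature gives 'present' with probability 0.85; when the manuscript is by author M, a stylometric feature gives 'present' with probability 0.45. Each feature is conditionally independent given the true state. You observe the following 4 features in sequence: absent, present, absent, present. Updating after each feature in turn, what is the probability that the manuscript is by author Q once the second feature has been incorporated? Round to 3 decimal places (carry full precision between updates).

After 'absent': P(author Q) = 0.15·0.1500 / (0.15·0.1500 + 0.55·0.8500) ≈ 0.0459
After 'present': P(author Q) = 0.85·0.0459 / (0.85·0.0459 + 0.45·0.9541) ≈ 0.0833

0.083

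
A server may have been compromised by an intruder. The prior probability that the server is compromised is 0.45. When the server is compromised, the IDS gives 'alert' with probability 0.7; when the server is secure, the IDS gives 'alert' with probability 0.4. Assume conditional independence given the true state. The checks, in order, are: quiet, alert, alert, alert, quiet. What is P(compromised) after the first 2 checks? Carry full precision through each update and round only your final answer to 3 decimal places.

Apply Bayes' rule sequentially, carrying P(compromised) forward.
After 'quiet': P(compromised) = 0.3·0.4500 / (0.3·0.4500 + 0.6·0.5500) ≈ 0.2903
After 'alert': P(compromised) = 0.7·0.2903 / (0.7·0.2903 + 0.4·0.7097) ≈ 0.4172

0.417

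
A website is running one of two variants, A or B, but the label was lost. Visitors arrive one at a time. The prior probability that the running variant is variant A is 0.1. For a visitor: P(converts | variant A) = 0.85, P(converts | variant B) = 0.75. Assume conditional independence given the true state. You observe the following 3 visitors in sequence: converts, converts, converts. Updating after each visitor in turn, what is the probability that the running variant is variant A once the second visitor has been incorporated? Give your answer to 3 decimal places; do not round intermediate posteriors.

After 'converts': P(A) = 0.85·0.1000 / (0.85·0.1000 + 0.75·0.9000) ≈ 0.1118
After 'converts': P(A) = 0.85·0.1118 / (0.85·0.1118 + 0.75·0.8882) ≈ 0.1249

0.125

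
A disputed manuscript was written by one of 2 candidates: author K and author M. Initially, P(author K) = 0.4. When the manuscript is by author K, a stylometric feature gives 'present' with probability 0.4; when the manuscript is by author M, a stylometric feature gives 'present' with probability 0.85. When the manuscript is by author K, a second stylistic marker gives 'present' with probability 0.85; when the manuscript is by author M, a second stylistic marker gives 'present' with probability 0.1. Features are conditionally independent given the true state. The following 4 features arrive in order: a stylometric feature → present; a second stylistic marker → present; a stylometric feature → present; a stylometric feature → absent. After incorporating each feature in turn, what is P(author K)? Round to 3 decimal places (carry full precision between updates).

After a stylometric feature='present': P(author K) = 0.4·0.4000 / (0.4·0.4000 + 0.85·0.6000) ≈ 0.2388
After a second stylistic marker='present': P(author K) = 0.85·0.2388 / (0.85·0.2388 + 0.1·0.7612) ≈ 0.7273
After a stylometric feature='present': P(author K) = 0.4·0.7273 / (0.4·0.7273 + 0.85·0.2727) ≈ 0.5565
After a stylometric feature='absent': P(author K) = 0.6·0.5565 / (0.6·0.5565 + 0.15·0.4435) ≈ 0.8339

0.834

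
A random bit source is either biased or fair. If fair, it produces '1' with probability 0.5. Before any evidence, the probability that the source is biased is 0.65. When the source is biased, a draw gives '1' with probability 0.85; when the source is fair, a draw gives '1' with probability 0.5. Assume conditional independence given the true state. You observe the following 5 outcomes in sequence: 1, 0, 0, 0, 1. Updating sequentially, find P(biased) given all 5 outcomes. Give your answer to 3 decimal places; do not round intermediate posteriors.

0.127

Each posterior becomes the prior for the next update.
After '1': P(biased) = 0.85·0.6500 / (0.85·0.6500 + 0.5·0.3500) ≈ 0.7595
After '0': P(biased) = 0.15·0.7595 / (0.15·0.7595 + 0.5·0.2405) ≈ 0.4864
After '0': P(biased) = 0.15·0.4864 / (0.15·0.4864 + 0.5·0.5136) ≈ 0.2213
After '0': P(biased) = 0.15·0.2213 / (0.15·0.2213 + 0.5·0.7787) ≈ 0.0785
After '1': P(biased) = 0.85·0.0785 / (0.85·0.0785 + 0.5·0.9215) ≈ 0.1266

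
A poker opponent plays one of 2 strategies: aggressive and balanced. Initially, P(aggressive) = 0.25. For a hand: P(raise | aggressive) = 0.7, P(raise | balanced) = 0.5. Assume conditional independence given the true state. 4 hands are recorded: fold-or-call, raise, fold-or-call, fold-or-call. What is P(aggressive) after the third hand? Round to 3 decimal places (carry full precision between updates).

0.144

Apply Bayes' rule sequentially, carrying P(aggressive) forward.
After 'fold-or-call': P(aggressive) = 0.3·0.2500 / (0.3·0.2500 + 0.5·0.7500) ≈ 0.1667
After 'raise': P(aggressive) = 0.7·0.1667 / (0.7·0.1667 + 0.5·0.8333) ≈ 0.2188
After 'fold-or-call': P(aggressive) = 0.3·0.2188 / (0.3·0.2188 + 0.5·0.7812) ≈ 0.1438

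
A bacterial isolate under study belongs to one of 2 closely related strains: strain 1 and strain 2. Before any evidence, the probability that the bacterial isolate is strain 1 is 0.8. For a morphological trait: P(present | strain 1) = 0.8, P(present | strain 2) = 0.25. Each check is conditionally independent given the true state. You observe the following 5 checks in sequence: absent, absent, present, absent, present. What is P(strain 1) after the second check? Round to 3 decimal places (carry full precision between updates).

After 'absent': P(strain 1) = 0.2·0.8000 / (0.2·0.8000 + 0.75·0.2000) ≈ 0.5161
After 'absent': P(strain 1) = 0.2·0.5161 / (0.2·0.5161 + 0.75·0.4839) ≈ 0.2215

0.221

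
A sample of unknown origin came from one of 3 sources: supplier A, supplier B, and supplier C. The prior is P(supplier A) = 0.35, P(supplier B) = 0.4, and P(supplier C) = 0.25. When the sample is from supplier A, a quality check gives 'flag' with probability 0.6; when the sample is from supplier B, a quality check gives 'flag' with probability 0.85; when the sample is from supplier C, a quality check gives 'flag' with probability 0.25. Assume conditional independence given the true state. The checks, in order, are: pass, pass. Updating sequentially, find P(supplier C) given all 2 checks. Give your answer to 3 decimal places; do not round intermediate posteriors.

0.684

After 'pass': normaliser = 0.4·0.3500 + 0.15·0.4000 + 0.75·0.2500; P(supplier A) ≈ 0.3613, P(supplier B) ≈ 0.1548, P(supplier C) ≈ 0.4839
After 'pass': normaliser = 0.4·0.3613 + 0.15·0.1548 + 0.75·0.4839; P(supplier A) ≈ 0.2723, P(supplier B) ≈ 0.0438, P(supplier C) ≈ 0.6839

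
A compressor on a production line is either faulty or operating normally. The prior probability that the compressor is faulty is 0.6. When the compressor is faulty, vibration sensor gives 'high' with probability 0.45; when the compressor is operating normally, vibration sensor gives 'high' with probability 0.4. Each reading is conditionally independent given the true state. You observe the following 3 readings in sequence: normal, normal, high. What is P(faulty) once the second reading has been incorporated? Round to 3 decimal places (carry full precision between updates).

Each posterior becomes the prior for the next update.
After 'normal': P(faulty) = 0.55·0.6000 / (0.55·0.6000 + 0.6·0.4000) ≈ 0.5789
After 'normal': P(faulty) = 0.55·0.5789 / (0.55·0.5789 + 0.6·0.4211) ≈ 0.5576

0.558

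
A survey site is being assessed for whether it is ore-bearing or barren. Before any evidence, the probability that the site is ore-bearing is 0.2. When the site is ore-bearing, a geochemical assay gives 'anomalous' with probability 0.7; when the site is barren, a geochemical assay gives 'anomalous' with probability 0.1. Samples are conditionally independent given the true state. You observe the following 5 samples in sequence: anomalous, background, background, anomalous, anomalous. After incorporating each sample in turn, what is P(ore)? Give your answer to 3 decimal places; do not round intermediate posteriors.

0.905

After 'anomalous': P(ore) = 0.7·0.2000 / (0.7·0.2000 + 0.1·0.8000) ≈ 0.6364
After 'background': P(ore) = 0.3·0.6364 / (0.3·0.6364 + 0.9·0.3636) ≈ 0.3684
After 'background': P(ore) = 0.3·0.3684 / (0.3·0.3684 + 0.9·0.6316) ≈ 0.1628
After 'anomalous': P(ore) = 0.7·0.1628 / (0.7·0.1628 + 0.1·0.8372) ≈ 0.5765
After 'anomalous': P(ore) = 0.7·0.5765 / (0.7·0.5765 + 0.1·0.4235) ≈ 0.9050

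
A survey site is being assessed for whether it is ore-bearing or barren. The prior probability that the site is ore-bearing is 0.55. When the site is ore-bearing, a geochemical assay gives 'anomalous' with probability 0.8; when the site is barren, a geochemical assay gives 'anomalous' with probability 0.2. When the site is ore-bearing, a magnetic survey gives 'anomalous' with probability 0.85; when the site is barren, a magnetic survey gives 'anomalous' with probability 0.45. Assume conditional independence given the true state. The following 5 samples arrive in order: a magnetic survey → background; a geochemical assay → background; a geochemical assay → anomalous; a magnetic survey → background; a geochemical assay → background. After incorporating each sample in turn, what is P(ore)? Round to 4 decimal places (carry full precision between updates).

0.0222

Each posterior becomes the prior for the next update.
After a magnetic survey='background': P(ore) = 0.15·0.5500 / (0.15·0.5500 + 0.55·0.4500) ≈ 0.2500
After a geochemical assay='background': P(ore) = 0.2·0.2500 / (0.2·0.2500 + 0.8·0.7500) ≈ 0.0769
After a geochemical assay='anomalous': P(ore) = 0.8·0.0769 / (0.8·0.0769 + 0.2·0.9231) ≈ 0.2500
After a magnetic survey='background': P(ore) = 0.15·0.2500 / (0.15·0.2500 + 0.55·0.7500) ≈ 0.0833
After a geochemical assay='background': P(ore) = 0.2·0.0833 / (0.2·0.0833 + 0.8·0.9167) ≈ 0.0222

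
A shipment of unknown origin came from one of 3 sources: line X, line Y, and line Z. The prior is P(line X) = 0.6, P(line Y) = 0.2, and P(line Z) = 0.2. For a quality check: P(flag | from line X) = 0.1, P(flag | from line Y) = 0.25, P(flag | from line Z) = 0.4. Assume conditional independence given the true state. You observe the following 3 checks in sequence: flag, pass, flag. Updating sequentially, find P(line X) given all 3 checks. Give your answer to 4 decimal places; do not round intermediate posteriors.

0.1589

After 'flag': normaliser = 0.1·0.6000 + 0.25·0.2000 + 0.4·0.2000; P(line X) ≈ 0.3158, P(line Y) ≈ 0.2632, P(line Z) ≈ 0.4211
After 'pass': normaliser = 0.9·0.3158 + 0.75·0.2632 + 0.6·0.4211; P(line X) ≈ 0.3871, P(line Y) ≈ 0.2688, P(line Z) ≈ 0.3441
After 'flag': normaliser = 0.1·0.3871 + 0.25·0.2688 + 0.4·0.3441; P(line X) ≈ 0.1589, P(line Y) ≈ 0.2759, P(line Z) ≈ 0.5651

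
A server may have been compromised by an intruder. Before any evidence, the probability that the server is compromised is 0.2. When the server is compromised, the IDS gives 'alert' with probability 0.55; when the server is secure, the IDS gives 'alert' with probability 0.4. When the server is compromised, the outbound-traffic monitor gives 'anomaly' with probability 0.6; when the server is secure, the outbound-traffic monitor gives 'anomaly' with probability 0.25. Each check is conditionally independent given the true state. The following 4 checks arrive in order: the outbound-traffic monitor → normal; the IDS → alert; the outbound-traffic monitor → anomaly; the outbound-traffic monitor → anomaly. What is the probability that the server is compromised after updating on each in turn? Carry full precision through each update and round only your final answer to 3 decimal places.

After the outbound-traffic monitor='normal': P(compromised) = 0.4·0.2000 / (0.4·0.2000 + 0.75·0.8000) ≈ 0.1176
After the IDS='alert': P(compromised) = 0.55·0.1176 / (0.55·0.1176 + 0.4·0.8824) ≈ 0.1549
After the outbound-traffic monitor='anomaly': P(compromised) = 0.6·0.1549 / (0.6·0.1549 + 0.25·0.8451) ≈ 0.3056
After the outbound-traffic monitor='anomaly': P(compromised) = 0.6·0.3056 / (0.6·0.3056 + 0.25·0.6944) ≈ 0.5136

0.514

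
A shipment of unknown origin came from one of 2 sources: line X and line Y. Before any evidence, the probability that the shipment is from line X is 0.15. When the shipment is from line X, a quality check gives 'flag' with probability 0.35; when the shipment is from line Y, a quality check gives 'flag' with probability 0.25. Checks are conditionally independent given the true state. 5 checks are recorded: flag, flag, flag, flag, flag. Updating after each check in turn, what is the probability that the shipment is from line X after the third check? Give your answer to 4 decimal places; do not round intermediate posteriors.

After 'flag': P(line X) = 0.35·0.1500 / (0.35·0.1500 + 0.25·0.8500) ≈ 0.1981
After 'flag': P(line X) = 0.35·0.1981 / (0.35·0.1981 + 0.25·0.8019) ≈ 0.2570
After 'flag': P(line X) = 0.35·0.2570 / (0.35·0.2570 + 0.25·0.7430) ≈ 0.3263

0.3263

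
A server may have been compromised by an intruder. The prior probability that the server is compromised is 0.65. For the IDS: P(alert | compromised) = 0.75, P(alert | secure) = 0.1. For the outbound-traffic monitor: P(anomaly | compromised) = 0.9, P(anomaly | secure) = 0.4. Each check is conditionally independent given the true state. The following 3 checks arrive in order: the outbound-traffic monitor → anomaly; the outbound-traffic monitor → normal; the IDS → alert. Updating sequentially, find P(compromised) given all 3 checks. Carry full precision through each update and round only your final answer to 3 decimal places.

After the outbound-traffic monitor='anomaly': P(compromised) = 0.9·0.6500 / (0.9·0.6500 + 0.4·0.3500) ≈ 0.8069
After the outbound-traffic monitor='normal': P(compromised) = 0.1·0.8069 / (0.1·0.8069 + 0.6·0.1931) ≈ 0.4105
After the IDS='alert': P(compromised) = 0.75·0.4105 / (0.75·0.4105 + 0.1·0.5895) ≈ 0.8393

0.839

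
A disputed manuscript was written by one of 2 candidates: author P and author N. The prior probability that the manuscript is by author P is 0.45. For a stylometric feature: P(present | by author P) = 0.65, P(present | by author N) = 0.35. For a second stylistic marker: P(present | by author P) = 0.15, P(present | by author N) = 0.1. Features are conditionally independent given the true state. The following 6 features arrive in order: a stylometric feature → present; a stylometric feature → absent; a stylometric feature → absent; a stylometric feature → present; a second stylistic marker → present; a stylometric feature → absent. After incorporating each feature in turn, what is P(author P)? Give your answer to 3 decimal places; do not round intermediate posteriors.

0.398

Apply Bayes' rule sequentially, carrying P(author P) forward.
After a stylometric feature='present': P(author P) = 0.65·0.4500 / (0.65·0.4500 + 0.35·0.5500) ≈ 0.6031
After a stylometric feature='absent': P(author P) = 0.35·0.6031 / (0.35·0.6031 + 0.65·0.3969) ≈ 0.4500
After a stylometric feature='absent': P(author P) = 0.35·0.4500 / (0.35·0.4500 + 0.65·0.5500) ≈ 0.3058
After a stylometric feature='present': P(author P) = 0.65·0.3058 / (0.65·0.3058 + 0.35·0.6942) ≈ 0.4500
After a second stylistic marker='present': P(author P) = 0.15·0.4500 / (0.15·0.4500 + 0.1·0.5500) ≈ 0.5510
After a stylometric feature='absent': P(author P) = 0.35·0.5510 / (0.35·0.5510 + 0.65·0.4490) ≈ 0.3979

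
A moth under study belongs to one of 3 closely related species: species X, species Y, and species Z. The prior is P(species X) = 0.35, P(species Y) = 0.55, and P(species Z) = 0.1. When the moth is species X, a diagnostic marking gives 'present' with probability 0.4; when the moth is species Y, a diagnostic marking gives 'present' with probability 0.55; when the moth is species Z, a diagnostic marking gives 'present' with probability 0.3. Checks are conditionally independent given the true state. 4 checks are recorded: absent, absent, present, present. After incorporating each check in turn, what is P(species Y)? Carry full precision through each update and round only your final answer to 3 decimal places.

After 'absent': normaliser = 0.6·0.3500 + 0.45·0.5500 + 0.7·0.1000; P(species X) ≈ 0.3981, P(species Y) ≈ 0.4692, P(species Z) ≈ 0.1327
After 'absent': normaliser = 0.6·0.3981 + 0.45·0.4692 + 0.7·0.1327; P(species X) ≈ 0.4400, P(species Y) ≈ 0.3889, P(species Z) ≈ 0.1711
After 'present': normaliser = 0.4·0.4400 + 0.55·0.3889 + 0.3·0.1711; P(species X) ≈ 0.3989, P(species Y) ≈ 0.4848, P(species Z) ≈ 0.1163
After 'present': normaliser = 0.4·0.3989 + 0.55·0.4848 + 0.3·0.1163; P(species X) ≈ 0.3460, P(species Y) ≈ 0.5783, P(species Z) ≈ 0.0757

0.578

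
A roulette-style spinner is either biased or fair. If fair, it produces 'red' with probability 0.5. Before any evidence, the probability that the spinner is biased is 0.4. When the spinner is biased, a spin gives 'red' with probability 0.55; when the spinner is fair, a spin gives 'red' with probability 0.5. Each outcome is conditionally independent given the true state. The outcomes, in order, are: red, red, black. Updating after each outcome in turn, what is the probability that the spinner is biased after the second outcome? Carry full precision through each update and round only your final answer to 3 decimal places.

After 'red': P(biased) = 0.55·0.4000 / (0.55·0.4000 + 0.5·0.6000) ≈ 0.4231
After 'red': P(biased) = 0.55·0.4231 / (0.55·0.4231 + 0.5·0.5769) ≈ 0.4465

0.446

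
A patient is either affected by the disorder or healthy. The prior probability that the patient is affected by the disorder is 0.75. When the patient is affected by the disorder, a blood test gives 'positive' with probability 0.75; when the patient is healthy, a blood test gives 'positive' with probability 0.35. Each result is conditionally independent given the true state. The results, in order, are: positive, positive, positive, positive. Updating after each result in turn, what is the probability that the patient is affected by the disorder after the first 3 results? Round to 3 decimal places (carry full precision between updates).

After 'positive': P(affected) = 0.75·0.7500 / (0.75·0.7500 + 0.35·0.2500) ≈ 0.8654
After 'positive': P(affected) = 0.75·0.8654 / (0.75·0.8654 + 0.35·0.1346) ≈ 0.9323
After 'positive': P(affected) = 0.75·0.9323 / (0.75·0.9323 + 0.35·0.0677) ≈ 0.9672

0.967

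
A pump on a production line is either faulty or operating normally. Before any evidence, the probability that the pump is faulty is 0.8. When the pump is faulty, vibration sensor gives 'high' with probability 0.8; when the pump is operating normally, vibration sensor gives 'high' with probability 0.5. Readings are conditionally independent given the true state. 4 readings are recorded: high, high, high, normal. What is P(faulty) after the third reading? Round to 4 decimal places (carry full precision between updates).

0.9425

After 'high': P(faulty) = 0.8·0.8000 / (0.8·0.8000 + 0.5·0.2000) ≈ 0.8649
After 'high': P(faulty) = 0.8·0.8649 / (0.8·0.8649 + 0.5·0.1351) ≈ 0.9110
After 'high': P(faulty) = 0.8·0.9110 / (0.8·0.9110 + 0.5·0.0890) ≈ 0.9425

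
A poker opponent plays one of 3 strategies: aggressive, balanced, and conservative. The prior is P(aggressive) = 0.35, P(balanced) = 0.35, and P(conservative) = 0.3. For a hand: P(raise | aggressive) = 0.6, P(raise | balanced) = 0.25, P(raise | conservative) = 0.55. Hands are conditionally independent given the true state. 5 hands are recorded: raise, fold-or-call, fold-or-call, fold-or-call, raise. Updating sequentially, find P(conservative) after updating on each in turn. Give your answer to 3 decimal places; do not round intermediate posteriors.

After 'raise': normaliser = 0.6·0.3500 + 0.25·0.3500 + 0.55·0.3000; P(aggressive) ≈ 0.4541, P(balanced) ≈ 0.1892, P(conservative) ≈ 0.3568
After 'fold-or-call': normaliser = 0.4·0.4541 + 0.75·0.1892 + 0.45·0.3568; P(aggressive) ≈ 0.3752, P(balanced) ≈ 0.2931, P(conservative) ≈ 0.3317
After 'fold-or-call': normaliser = 0.4·0.3752 + 0.75·0.2931 + 0.45·0.3317; P(aggressive) ≈ 0.2891, P(balanced) ≈ 0.4235, P(conservative) ≈ 0.2875
After 'fold-or-call': normaliser = 0.4·0.2891 + 0.75·0.4235 + 0.45·0.2875; P(aggressive) ≈ 0.2055, P(balanced) ≈ 0.5645, P(conservative) ≈ 0.2299
After 'raise': normaliser = 0.6·0.2055 + 0.25·0.5645 + 0.55·0.2299; P(aggressive) ≈ 0.3155, P(balanced) ≈ 0.3610, P(conservative) ≈ 0.3235

0.324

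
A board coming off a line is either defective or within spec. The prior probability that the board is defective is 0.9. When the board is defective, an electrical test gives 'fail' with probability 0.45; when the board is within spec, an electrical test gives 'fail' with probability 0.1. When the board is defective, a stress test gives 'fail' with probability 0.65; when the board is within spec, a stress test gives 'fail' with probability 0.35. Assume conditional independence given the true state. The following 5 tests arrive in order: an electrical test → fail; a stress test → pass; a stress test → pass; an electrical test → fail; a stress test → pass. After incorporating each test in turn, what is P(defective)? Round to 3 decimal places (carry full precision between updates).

0.966

After an electrical test='fail': P(defective) = 0.45·0.9000 / (0.45·0.9000 + 0.1·0.1000) ≈ 0.9759
After a stress test='pass': P(defective) = 0.35·0.9759 / (0.35·0.9759 + 0.65·0.0241) ≈ 0.9562
After a stress test='pass': P(defective) = 0.35·0.9562 / (0.35·0.9562 + 0.65·0.0438) ≈ 0.9215
After an electrical test='fail': P(defective) = 0.45·0.9215 / (0.45·0.9215 + 0.1·0.0785) ≈ 0.9814
After a stress test='pass': P(defective) = 0.35·0.9814 / (0.35·0.9814 + 0.65·0.0186) ≈ 0.9660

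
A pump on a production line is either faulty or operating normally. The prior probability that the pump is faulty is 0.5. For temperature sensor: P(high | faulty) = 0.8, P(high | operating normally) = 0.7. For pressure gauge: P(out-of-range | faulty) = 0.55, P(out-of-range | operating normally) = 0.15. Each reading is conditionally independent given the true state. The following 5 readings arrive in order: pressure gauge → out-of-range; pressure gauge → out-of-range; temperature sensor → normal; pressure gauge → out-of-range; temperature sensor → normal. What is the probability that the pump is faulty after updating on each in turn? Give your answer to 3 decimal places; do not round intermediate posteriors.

Apply Bayes' rule sequentially, carrying P(faulty) forward.
After pressure gauge='out-of-range': P(faulty) = 0.55·0.5000 / (0.55·0.5000 + 0.15·0.5000) ≈ 0.7857
After pressure gauge='out-of-range': P(faulty) = 0.55·0.7857 / (0.55·0.7857 + 0.15·0.2143) ≈ 0.9308
After temperature sensor='normal': P(faulty) = 0.2·0.9308 / (0.2·0.9308 + 0.3·0.0692) ≈ 0.8996
After pressure gauge='out-of-range': P(faulty) = 0.55·0.8996 / (0.55·0.8996 + 0.15·0.1004) ≈ 0.9705
After temperature sensor='normal': P(faulty) = 0.2·0.9705 / (0.2·0.9705 + 0.3·0.0295) ≈ 0.9563

0.956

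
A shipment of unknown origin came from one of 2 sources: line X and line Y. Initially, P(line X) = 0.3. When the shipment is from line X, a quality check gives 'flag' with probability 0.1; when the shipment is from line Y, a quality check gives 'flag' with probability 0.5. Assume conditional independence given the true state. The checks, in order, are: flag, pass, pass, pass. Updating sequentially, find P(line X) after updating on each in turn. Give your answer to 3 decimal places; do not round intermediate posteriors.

0.333

After 'flag': P(line X) = 0.1·0.3000 / (0.1·0.3000 + 0.5·0.7000) ≈ 0.0789
After 'pass': P(line X) = 0.9·0.0789 / (0.9·0.0789 + 0.5·0.9211) ≈ 0.1337
After 'pass': P(line X) = 0.9·0.1337 / (0.9·0.1337 + 0.5·0.8663) ≈ 0.2174
After 'pass': P(line X) = 0.9·0.2174 / (0.9·0.2174 + 0.5·0.7826) ≈ 0.3333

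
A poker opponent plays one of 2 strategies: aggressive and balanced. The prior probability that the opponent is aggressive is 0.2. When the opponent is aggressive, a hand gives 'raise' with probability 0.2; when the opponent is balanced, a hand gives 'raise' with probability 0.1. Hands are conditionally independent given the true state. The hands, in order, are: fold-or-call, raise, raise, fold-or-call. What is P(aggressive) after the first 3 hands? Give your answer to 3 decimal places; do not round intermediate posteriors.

0.471

After 'fold-or-call': P(aggressive) = 0.8·0.2000 / (0.8·0.2000 + 0.9·0.8000) ≈ 0.1818
After 'raise': P(aggressive) = 0.2·0.1818 / (0.2·0.1818 + 0.1·0.8182) ≈ 0.3077
After 'raise': P(aggressive) = 0.2·0.3077 / (0.2·0.3077 + 0.1·0.6923) ≈ 0.4706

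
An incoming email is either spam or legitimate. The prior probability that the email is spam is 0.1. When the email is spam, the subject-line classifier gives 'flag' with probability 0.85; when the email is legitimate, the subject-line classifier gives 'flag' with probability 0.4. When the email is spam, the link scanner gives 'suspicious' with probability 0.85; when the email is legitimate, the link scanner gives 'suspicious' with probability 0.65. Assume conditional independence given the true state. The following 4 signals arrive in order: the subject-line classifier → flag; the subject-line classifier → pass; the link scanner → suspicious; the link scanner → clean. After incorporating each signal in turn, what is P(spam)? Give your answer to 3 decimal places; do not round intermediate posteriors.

0.032

Each posterior becomes the prior for the next update.
After the subject-line classifier='flag': P(spam) = 0.85·0.1000 / (0.85·0.1000 + 0.4·0.9000) ≈ 0.1910
After the subject-line classifier='pass': P(spam) = 0.15·0.1910 / (0.15·0.1910 + 0.6·0.8090) ≈ 0.0557
After the link scanner='suspicious': P(spam) = 0.85·0.0557 / (0.85·0.0557 + 0.65·0.9443) ≈ 0.0717
After the link scanner='clean': P(spam) = 0.15·0.0717 / (0.15·0.0717 + 0.35·0.9283) ≈ 0.0320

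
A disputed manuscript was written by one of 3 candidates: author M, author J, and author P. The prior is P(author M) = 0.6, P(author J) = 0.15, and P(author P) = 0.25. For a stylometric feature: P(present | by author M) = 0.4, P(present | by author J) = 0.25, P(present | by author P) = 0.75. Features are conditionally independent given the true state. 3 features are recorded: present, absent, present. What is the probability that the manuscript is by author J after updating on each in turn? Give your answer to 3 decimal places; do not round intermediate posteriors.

After 'present': normaliser = 0.4·0.6000 + 0.25·0.1500 + 0.75·0.2500; P(author M) ≈ 0.5161, P(author J) ≈ 0.0806, P(author P) ≈ 0.4032
After 'absent': normaliser = 0.6·0.5161 + 0.75·0.0806 + 0.25·0.4032; P(author M) ≈ 0.6575, P(author J) ≈ 0.1284, P(author P) ≈ 0.2140
After 'present': normaliser = 0.4·0.6575 + 0.25·0.1284 + 0.75·0.2140; P(author M) ≈ 0.5772, P(author J) ≈ 0.0705, P(author P) ≈ 0.3523

0.070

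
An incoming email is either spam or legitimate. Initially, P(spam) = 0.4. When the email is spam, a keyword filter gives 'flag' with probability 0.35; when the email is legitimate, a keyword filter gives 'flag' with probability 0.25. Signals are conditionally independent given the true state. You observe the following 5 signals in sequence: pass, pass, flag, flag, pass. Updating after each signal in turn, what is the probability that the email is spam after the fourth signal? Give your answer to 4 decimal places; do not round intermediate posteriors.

After 'pass': P(spam) = 0.65·0.4000 / (0.65·0.4000 + 0.75·0.6000) ≈ 0.3662
After 'pass': P(spam) = 0.65·0.3662 / (0.65·0.3662 + 0.75·0.6338) ≈ 0.3337
After 'flag': P(spam) = 0.35·0.3337 / (0.35·0.3337 + 0.25·0.6663) ≈ 0.4121
After 'flag': P(spam) = 0.35·0.4121 / (0.35·0.4121 + 0.25·0.5879) ≈ 0.4953

0.4953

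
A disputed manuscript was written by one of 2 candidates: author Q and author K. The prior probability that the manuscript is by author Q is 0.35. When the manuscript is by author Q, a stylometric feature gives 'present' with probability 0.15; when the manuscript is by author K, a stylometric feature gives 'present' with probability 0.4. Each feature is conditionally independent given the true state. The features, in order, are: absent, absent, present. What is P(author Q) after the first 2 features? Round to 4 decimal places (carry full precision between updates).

After 'absent': P(author Q) = 0.85·0.3500 / (0.85·0.3500 + 0.6·0.6500) ≈ 0.4327
After 'absent': P(author Q) = 0.85·0.4327 / (0.85·0.4327 + 0.6·0.5673) ≈ 0.5194

0.5194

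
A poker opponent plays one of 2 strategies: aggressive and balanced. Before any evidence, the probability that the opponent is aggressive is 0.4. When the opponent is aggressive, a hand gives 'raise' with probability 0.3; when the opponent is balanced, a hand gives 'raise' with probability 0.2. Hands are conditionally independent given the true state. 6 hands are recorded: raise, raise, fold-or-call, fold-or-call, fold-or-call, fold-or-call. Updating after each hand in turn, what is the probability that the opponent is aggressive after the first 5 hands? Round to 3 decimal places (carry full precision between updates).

0.501

Apply Bayes' rule sequentially, carrying P(aggressive) forward.
After 'raise': P(aggressive) = 0.3·0.4000 / (0.3·0.4000 + 0.2·0.6000) ≈ 0.5000
After 'raise': P(aggressive) = 0.3·0.5000 / (0.3·0.5000 + 0.2·0.5000) ≈ 0.6000
After 'fold-or-call': P(aggressive) = 0.7·0.6000 / (0.7·0.6000 + 0.8·0.4000) ≈ 0.5676
After 'fold-or-call': P(aggressive) = 0.7·0.5676 / (0.7·0.5676 + 0.8·0.4324) ≈ 0.5345
After 'fold-or-call': P(aggressive) = 0.7·0.5345 / (0.7·0.5345 + 0.8·0.4655) ≈ 0.5012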